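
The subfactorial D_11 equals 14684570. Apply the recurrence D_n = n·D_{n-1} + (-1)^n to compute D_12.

176214841

D_12 = 12·14684570 + 1 = 176214841.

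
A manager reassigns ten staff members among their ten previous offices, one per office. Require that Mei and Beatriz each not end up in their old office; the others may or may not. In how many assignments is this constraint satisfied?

Let A_j be the event that the j-th constrained one is fixed. By inclusion-exclusion over the 2 events:
Σ_{j=0}^{2} (-1)^j C(2,j)(10-j)!
= C(2,0)·10! - C(2,1)·9! + C(2,2)·8!
= 3628800 - 725760 + 40320
= 2943360

2943360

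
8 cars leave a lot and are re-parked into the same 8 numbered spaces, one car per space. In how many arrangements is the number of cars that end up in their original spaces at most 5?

40291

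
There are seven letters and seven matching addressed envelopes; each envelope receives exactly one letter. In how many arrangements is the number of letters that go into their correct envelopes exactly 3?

315

Pick the 3 fixed positions: C(7,3) = 35 ways.
The remaining 4 must be deranged: !4 = 9.
Total: 35 × 9 = 315.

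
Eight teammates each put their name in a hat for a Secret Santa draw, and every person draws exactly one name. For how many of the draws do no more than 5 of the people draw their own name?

Sum C(8,i)·!(8-i) for i = 0..5:
  i=0: C(8,0)·!8 = 1·14833 = 14833
  i=1: C(8,1)·!7 = 8·1854 = 14832
  i=2: C(8,2)·!6 = 28·265 = 7420
  i=3: C(8,3)·!5 = 56·44 = 2464
  i=4: C(8,4)·!4 = 70·9 = 630
  i=5: C(8,5)·!3 = 56·2 = 112
Total = 40291.

40291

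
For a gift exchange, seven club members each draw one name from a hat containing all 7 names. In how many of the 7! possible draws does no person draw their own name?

1854

!7 = 7! · Σ_{k=0}^{7} (-1)^k/k!
= 7! - 7!/1! + 7!/2! - 7!/3! + 7!/4! - 7!/5! + 7!/6! - 7!/7!
= 5040 - 5040 + 2520 - 840 + 210 - 42 + 7 - 1
= 1854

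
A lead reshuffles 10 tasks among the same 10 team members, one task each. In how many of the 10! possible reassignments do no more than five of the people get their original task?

3626624

# with exactly i fixed is C(10,i)·!(10-i); sum over i=0..5:
  i=0: C(10,0)·!10 = 1·1334961 = 1334961
  i=1: C(10,1)·!9 = 10·133496 = 1334960
  i=2: C(10,2)·!8 = 45·14833 = 667485
  i=3: C(10,3)·!7 = 120·1854 = 222480
  i=4: C(10,4)·!6 = 210·265 = 55650
  i=5: C(10,5)·!5 = 252·44 = 11088
Total = 3626624.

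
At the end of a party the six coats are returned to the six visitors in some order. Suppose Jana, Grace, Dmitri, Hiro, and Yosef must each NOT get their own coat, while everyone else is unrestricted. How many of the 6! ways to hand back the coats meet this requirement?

309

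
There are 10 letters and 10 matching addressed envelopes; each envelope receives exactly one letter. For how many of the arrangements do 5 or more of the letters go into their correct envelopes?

Sum C(10,i)·!(10-i) for i = 5..10:
  i=5: C(10,5)·!5 = 252·44 = 11088
  i=6: C(10,6)·!4 = 210·9 = 1890
  i=7: C(10,7)·!3 = 120·2 = 240
  i=8: C(10,8)·!2 = 45·1 = 45
  i=9: C(10,9)·!1 = 10·0 = 0
  i=10: C(10,10)·!0 = 1·1 = 1
Total = 13264.

13264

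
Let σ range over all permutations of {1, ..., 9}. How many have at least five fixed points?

1339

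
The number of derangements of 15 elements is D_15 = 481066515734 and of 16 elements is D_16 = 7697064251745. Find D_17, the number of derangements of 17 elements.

130850092279664

D_17 = (17-1)·(D_16 + D_15) = 16·(7697064251745 + 481066515734) = 16·8178130767479 = 130850092279664.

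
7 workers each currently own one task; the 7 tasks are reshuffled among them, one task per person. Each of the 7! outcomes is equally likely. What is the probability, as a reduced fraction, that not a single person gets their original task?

Favorable outcomes: !7 = 1854.
Total outcomes: 7! = 5040.
Probability = 1854/5040 = 103/280.

103/280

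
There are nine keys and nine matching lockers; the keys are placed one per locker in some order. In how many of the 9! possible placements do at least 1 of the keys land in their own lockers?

229384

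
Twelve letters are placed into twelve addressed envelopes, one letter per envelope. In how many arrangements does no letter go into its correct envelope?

By inclusion-exclusion, !12 = Σ (-1)^k · 12!/k! for k=0..12
= 12! - 12!/1! + 12!/2! - 12!/3! + 12!/4! - 12!/5! + 12!/6! - 12!/7! + 12!/8! - 12!/9! + 12!/10! - 12!/11! + 12!/12!
= 479001600 - 479001600 + 239500800 - 79833600 + 19958400 - 3991680 + 665280 - 95040 + 11880 - 1320 + 132 - 12 + 1
= 176214841

176214841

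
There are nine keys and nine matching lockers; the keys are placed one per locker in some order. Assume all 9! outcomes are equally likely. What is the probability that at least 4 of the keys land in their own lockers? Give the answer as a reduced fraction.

Favorable outcomes: Σ_{i≥4} C(9,i)·!(9-i) = 126·44 + 126·9 + 84·2 + 36·1 + 9·0 + 1·1 = 6883.
Total outcomes: 9! = 362880.
Probability = 6883/362880 = 6883/362880.

6883/362880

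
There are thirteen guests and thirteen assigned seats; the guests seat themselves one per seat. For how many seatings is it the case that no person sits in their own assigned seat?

2290792932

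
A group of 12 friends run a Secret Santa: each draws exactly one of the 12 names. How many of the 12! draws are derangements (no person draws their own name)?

176214841

!12 = 12! · Σ_{k=0}^{12} (-1)^k/k!
= 12! - 12!/1! + 12!/2! - 12!/3! + 12!/4! - 12!/5! + 12!/6! - 12!/7! + 12!/8! - 12!/9! + 12!/10! - 12!/11! + 12!/12!
= 479001600 - 479001600 + 239500800 - 79833600 + 19958400 - 3991680 + 665280 - 95040 + 11880 - 1320 + 132 - 12 + 1
= 176214841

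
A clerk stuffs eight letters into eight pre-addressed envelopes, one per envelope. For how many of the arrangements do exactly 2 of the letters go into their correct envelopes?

Choose which 2 of the 8 are fixed: C(8,2) = 28.
The remaining 6 must be deranged: !6 = 265.
Total: 28 × 265 = 7420.

7420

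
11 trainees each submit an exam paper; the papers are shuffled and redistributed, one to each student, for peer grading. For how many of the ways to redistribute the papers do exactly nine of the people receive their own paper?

55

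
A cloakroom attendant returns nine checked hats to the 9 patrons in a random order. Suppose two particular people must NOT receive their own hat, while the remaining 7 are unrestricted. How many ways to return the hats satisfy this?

287280

Let A_j be the event that the j-th constrained one is fixed. By inclusion-exclusion over the 2 events:
Σ_{j=0}^{2} (-1)^j C(2,j)(9-j)!
= C(2,0)·9! - C(2,1)·8! + C(2,2)·7!
= 362880 - 80640 + 5040
= 287280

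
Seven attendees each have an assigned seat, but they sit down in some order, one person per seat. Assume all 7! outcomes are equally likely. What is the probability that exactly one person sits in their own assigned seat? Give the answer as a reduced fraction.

53/144

Favorable outcomes: C(7,1)·!6 = 7·265 = 1855.
Total outcomes: 7! = 5040.
Probability = 1855/5040 = 53/144.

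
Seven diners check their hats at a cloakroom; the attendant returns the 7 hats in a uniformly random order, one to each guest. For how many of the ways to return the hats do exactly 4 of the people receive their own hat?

70

Choose which 4 of the 7 are fixed: C(7,4) = 35.
The remaining 3 must be deranged: !3 = 2.
Total: 35 × 2 = 70.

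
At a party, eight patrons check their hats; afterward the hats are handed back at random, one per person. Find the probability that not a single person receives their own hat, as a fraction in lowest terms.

2119/5760

Favorable outcomes: !8 = 14833.
Total outcomes: 8! = 40320.
Probability = 14833/40320 = 2119/5760.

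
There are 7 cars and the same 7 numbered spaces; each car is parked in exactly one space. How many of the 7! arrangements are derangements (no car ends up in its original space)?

1854

The number of derangements of 7 is !7 = Σ_{k=0}^{7} (-1)^k·7!/k!
= 7! - 7!/1! + 7!/2! - 7!/3! + 7!/4! - 7!/5! + 7!/6! - 7!/7!
= 5040 - 5040 + 2520 - 840 + 210 - 42 + 7 - 1
= 1854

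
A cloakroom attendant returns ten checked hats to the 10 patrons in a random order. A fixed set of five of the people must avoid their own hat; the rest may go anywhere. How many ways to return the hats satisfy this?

Inclusion-exclusion on the 5 forbidden self-matches:
Σ_{j=0}^{5} (-1)^j C(5,j)(10-j)!
= C(5,0)·10! - C(5,1)·9! + C(5,2)·8! - C(5,3)·7! + C(5,4)·6! - C(5,5)·5!
= 3628800 - 1814400 + 403200 - 50400 + 3600 - 120
= 2170680

2170680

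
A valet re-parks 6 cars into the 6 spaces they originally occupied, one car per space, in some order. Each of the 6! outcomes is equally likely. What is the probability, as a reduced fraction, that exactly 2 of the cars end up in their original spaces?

Favorable outcomes: C(6,2)·!4 = 15·9 = 135.
Total outcomes: 6! = 720.
Probability = 135/720 = 3/16.

3/16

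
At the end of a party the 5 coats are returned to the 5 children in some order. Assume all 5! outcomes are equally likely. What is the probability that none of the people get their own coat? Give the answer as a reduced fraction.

11/30

Favorable outcomes: !5 = 44.
Total outcomes: 5! = 120.
Probability = 44/120 = 11/30.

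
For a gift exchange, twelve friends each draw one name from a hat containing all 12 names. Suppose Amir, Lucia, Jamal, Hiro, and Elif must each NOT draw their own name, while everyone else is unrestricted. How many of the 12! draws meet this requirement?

Let A_j be the event that the j-th constrained one is fixed. By inclusion-exclusion over the 5 events:
Σ_{j=0}^{5} (-1)^j C(5,j)(12-j)!
= C(5,0)·12! - C(5,1)·11! + C(5,2)·10! - C(5,3)·9! + C(5,4)·8! - C(5,5)·7!
= 479001600 - 199584000 + 36288000 - 3628800 + 201600 - 5040
= 312273360

312273360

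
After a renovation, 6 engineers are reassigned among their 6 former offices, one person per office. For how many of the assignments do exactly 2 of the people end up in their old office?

135

Choose which 2 of the 6 are fixed: C(6,2) = 15.
The other 4 form a derangement: !4 = 9.
Total: 15 × 9 = 135.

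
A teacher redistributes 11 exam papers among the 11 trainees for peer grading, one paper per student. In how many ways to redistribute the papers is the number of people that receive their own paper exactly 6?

Pick the 6 fixed positions: C(11,6) = 462 ways.
The other 5 form a derangement: !5 = 44.
Total: 462 × 44 = 20328.

20328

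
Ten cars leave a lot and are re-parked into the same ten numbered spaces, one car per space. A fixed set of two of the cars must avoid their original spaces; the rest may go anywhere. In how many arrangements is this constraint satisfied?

2943360

Let A_j be the event that the j-th constrained one is fixed. By inclusion-exclusion over the 2 events:
Σ_{j=0}^{2} (-1)^j C(2,j)(10-j)!
= C(2,0)·10! - C(2,1)·9! + C(2,2)·8!
= 3628800 - 725760 + 40320
= 2943360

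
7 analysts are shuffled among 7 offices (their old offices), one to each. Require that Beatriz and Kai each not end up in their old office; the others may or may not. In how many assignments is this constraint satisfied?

Let A_j be the event that the j-th constrained one is fixed. By inclusion-exclusion over the 2 events:
Σ_{j=0}^{2} (-1)^j C(2,j)(7-j)!
= C(2,0)·7! - C(2,1)·6! + C(2,2)·5!
= 5040 - 1440 + 120
= 3720

3720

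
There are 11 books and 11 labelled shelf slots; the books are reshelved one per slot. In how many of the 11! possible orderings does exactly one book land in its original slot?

14684571

Choose which one of the 11 is fixed: C(11,1) = 11.
The remaining 10 must be deranged: !10 = 1334961.
Total: 11 × 1334961 = 14684571.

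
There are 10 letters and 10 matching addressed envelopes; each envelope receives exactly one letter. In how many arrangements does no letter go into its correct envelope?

1334961

The subfactorial !10 = [10!/e] (nearest integer).
10! = 3628800, and 3628800/e ≈ 1334960.92, so !10 = 1334961.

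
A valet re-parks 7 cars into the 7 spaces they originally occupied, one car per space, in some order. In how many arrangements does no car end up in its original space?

Recurrence: !7 = 7·!6 + (-1)^7.
!7 = 7·265 - 1 = 1854

1854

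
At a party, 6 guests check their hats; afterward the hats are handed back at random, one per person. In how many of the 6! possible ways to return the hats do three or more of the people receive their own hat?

56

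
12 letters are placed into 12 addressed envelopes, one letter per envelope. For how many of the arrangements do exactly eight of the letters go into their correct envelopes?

4455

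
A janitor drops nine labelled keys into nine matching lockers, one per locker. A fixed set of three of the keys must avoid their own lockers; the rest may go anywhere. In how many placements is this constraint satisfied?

256320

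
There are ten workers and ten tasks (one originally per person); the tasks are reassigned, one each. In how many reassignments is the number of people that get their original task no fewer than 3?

Sum C(10,i)·!(10-i) for i = 3..10:
  i=3: C(10,3)·!7 = 120·1854 = 222480
  i=4: C(10,4)·!6 = 210·265 = 55650
  i=5: C(10,5)·!5 = 252·44 = 11088
  i=6: C(10,6)·!4 = 210·9 = 1890
  i=7: C(10,7)·!3 = 120·2 = 240
  i=8: C(10,8)·!2 = 45·1 = 45
  i=9: C(10,9)·!1 = 10·0 = 0
  i=10: C(10,10)·!0 = 1·1 = 1
Total = 291394.

291394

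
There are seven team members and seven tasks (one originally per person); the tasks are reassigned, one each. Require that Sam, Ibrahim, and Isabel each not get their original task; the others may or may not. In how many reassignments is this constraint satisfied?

3216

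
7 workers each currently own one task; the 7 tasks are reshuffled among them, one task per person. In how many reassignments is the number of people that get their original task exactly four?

Choose which 4 of the 7 are fixed: C(7,4) = 35.
The remaining 3 must be deranged: !3 = 2.
Total: 35 × 2 = 70.

70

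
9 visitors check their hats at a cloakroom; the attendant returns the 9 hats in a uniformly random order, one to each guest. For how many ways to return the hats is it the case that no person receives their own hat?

!9 = 9! · Σ_{k=0}^{9} (-1)^k/k!
= 9! - 9!/1! + 9!/2! - 9!/3! + 9!/4! - 9!/5! + 9!/6! - 9!/7! + 9!/8! - 9!/9!
= 362880 - 362880 + 181440 - 60480 + 15120 - 3024 + 504 - 72 + 9 - 1
= 133496

133496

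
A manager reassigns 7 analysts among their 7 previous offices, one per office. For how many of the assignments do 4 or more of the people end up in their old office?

Sum C(7,i)·!(7-i) for i = 4..7:
  i=4: C(7,4)·!3 = 35·2 = 70
  i=5: C(7,5)·!2 = 21·1 = 21
  i=6: C(7,6)·!1 = 7·0 = 0
  i=7: C(7,7)·!0 = 1·1 = 1
Total = 92.

92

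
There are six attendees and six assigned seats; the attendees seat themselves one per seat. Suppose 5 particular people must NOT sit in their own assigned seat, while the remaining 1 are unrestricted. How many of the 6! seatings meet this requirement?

309

Inclusion-exclusion on the 5 forbidden self-matches:
Σ_{j=0}^{5} (-1)^j C(5,j)(6-j)!
= C(5,0)·6! - C(5,1)·5! + C(5,2)·4! - C(5,3)·3! + C(5,4)·2! - C(5,5)·1!
= 720 - 600 + 240 - 60 + 10 - 1
= 309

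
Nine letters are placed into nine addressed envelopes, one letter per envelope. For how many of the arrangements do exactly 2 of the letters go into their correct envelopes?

66744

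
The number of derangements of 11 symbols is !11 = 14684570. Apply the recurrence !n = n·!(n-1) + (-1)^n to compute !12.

!12 = 12·14684570 + 1 = 176214841.

176214841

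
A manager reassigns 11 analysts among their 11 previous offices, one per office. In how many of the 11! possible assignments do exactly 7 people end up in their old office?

2970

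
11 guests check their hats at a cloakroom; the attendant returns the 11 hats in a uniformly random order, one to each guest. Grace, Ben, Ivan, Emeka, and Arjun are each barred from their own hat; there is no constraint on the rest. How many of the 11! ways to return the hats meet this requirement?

Let A_j be the event that the j-th constrained one is fixed. By inclusion-exclusion over the 5 events:
Σ_{j=0}^{5} (-1)^j C(5,j)(11-j)!
= C(5,0)·11! - C(5,1)·10! + C(5,2)·9! - C(5,3)·8! + C(5,4)·7! - C(5,5)·6!
= 39916800 - 18144000 + 3628800 - 403200 + 25200 - 720
= 25022880

25022880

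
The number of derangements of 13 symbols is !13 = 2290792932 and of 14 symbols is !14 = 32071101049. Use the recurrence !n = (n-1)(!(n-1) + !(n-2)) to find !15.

!15 = (15-1)·(!14 + !13) = 14·(32071101049 + 2290792932) = 14·34361893981 = 481066515734.

481066515734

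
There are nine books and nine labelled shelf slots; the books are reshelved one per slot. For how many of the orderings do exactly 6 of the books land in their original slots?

168

Choose which 6 of the 9 are fixed: C(9,6) = 84.
The other 3 form a derangement: !3 = 2.
Total: 84 × 2 = 168.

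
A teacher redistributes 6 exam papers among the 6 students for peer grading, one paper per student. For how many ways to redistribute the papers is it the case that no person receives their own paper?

265

!6 = 6! · Σ_{k=0}^{6} (-1)^k/k!
= 6! - 6!/1! + 6!/2! - 6!/3! + 6!/4! - 6!/5! + 6!/6!
= 720 - 720 + 360 - 120 + 30 - 6 + 1
= 265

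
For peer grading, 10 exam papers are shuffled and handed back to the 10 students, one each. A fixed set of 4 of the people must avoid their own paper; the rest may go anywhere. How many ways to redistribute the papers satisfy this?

2399760

Inclusion-exclusion on the 4 forbidden self-matches:
Σ_{j=0}^{4} (-1)^j C(4,j)(10-j)!
= C(4,0)·10! - C(4,1)·9! + C(4,2)·8! - C(4,3)·7! + C(4,4)·6!
= 3628800 - 1451520 + 241920 - 20160 + 720
= 2399760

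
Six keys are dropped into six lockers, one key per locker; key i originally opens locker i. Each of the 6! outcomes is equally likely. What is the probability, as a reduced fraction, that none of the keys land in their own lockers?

53/144

Favorable outcomes: !6 = 265.
Total outcomes: 6! = 720.
Probability = 265/720 = 53/144.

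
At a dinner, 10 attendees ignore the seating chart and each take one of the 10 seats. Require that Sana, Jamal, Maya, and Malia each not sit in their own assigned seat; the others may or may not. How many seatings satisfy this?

2399760

Inclusion-exclusion on the 4 forbidden self-matches:
Σ_{j=0}^{4} (-1)^j C(4,j)(10-j)!
= C(4,0)·10! - C(4,1)·9! + C(4,2)·8! - C(4,3)·7! + C(4,4)·6!
= 3628800 - 1451520 + 241920 - 20160 + 720
= 2399760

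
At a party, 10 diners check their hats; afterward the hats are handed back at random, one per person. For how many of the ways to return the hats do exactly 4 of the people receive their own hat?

Pick the 4 fixed positions: C(10,4) = 210 ways.
The remaining 6 must be deranged: !6 = 265.
Total: 210 × 265 = 55650.

55650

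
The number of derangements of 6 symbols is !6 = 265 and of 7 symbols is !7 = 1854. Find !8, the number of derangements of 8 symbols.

!8 = (8-1)·(!7 + !6) = 7·(1854 + 265) = 7·2119 = 14833.

14833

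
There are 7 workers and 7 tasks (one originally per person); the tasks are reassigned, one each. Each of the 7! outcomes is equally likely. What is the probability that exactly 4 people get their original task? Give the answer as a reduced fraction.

Favorable outcomes: C(7,4)·!3 = 35·2 = 70.
Total outcomes: 7! = 5040.
Probability = 70/5040 = 1/72.

1/72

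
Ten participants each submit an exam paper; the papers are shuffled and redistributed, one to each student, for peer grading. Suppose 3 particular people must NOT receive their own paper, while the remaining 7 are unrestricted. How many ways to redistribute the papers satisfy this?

Inclusion-exclusion on the 3 forbidden self-matches:
Σ_{j=0}^{3} (-1)^j C(3,j)(10-j)!
= C(3,0)·10! - C(3,1)·9! + C(3,2)·8! - C(3,3)·7!
= 3628800 - 1088640 + 120960 - 5040
= 2656080

2656080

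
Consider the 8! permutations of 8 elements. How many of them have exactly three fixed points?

Choose which 3 of the 8 are fixed: C(8,3) = 56.
The other 5 form a derangement: !5 = 44.
Total: 56 × 44 = 2464.

2464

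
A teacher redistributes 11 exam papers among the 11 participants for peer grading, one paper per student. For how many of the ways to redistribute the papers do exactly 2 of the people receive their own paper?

Choose which 2 of the 11 are fixed: C(11,2) = 55.
The other 9 form a derangement: !9 = 133496.
Total: 55 × 133496 = 7342280.

7342280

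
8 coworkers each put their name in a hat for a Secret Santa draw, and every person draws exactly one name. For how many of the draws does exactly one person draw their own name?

14832

Choose which one of the 8 is fixed: C(8,1) = 8.
The remaining 7 must be deranged: !7 = 1854.
Total: 8 × 1854 = 14832.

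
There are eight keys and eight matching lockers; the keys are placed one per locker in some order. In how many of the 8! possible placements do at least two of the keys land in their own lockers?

10655

Sum C(8,i)·!(8-i) for i = 2..8:
  i=2: C(8,2)·!6 = 28·265 = 7420
  i=3: C(8,3)·!5 = 56·44 = 2464
  i=4: C(8,4)·!4 = 70·9 = 630
  i=5: C(8,5)·!3 = 56·2 = 112
  i=6: C(8,6)·!2 = 28·1 = 28
  i=7: C(8,7)·!1 = 8·0 = 0
  i=8: C(8,8)·!0 = 1·1 = 1
Total = 10655.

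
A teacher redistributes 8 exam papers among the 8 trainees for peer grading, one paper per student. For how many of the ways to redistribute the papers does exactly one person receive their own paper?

Pick the single fixed position: C(8,1) = 8 ways.
The remaining 7 must be deranged: !7 = 1854.
Total: 8 × 1854 = 14832.

14832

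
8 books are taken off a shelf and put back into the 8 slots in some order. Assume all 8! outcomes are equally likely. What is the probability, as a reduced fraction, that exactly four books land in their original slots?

1/64

Favorable outcomes: C(8,4)·!4 = 70·9 = 630.
Total outcomes: 8! = 40320.
Probability = 630/40320 = 1/64.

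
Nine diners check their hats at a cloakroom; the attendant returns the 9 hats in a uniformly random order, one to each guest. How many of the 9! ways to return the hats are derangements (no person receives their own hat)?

The subfactorial !9 = [9!/e] (nearest integer).
9! = 362880, and 362880/e ≈ 133496.09, so !9 = 133496.

133496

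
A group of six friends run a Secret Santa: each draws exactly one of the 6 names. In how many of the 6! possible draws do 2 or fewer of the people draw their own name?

664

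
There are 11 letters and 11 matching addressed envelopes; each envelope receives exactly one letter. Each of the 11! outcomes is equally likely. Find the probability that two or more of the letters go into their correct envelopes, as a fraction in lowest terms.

Favorable outcomes: Σ_{i≥2} C(11,i)·!(11-i) = 55·133496 + 165·14833 + 330·1854 + 462·265 + 462·44 + 330·9 + 165·2 + 55·1 + 11·0 + 1·1 = 10547659.
Total outcomes: 11! = 39916800.
Probability = 10547659/39916800 = 10547659/39916800.

10547659/39916800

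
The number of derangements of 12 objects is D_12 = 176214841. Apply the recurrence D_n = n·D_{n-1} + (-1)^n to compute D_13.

2290792932

D_13 = 13·176214841 - 1 = 2290792932.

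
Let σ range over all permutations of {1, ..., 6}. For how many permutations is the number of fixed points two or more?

Sum C(6,i)·!(6-i) for i = 2..6:
  i=2: C(6,2)·!4 = 15·9 = 135
  i=3: C(6,3)·!3 = 20·2 = 40
  i=4: C(6,4)·!2 = 15·1 = 15
  i=5: C(6,5)·!1 = 6·0 = 0
  i=6: C(6,6)·!0 = 1·1 = 1
Total = 191.

191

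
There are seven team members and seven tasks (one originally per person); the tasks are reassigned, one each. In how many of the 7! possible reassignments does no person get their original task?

1854

!7 is the nearest integer to 7!/e.
7! = 5040, and 5040/e ≈ 1854.11, so !7 = 1854.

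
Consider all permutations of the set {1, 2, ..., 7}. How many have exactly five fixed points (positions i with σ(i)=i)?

Choose which 5 of the 7 are fixed: C(7,5) = 21.
The other 2 form a derangement: !2 = 1.
Total: 21 × 1 = 21.

21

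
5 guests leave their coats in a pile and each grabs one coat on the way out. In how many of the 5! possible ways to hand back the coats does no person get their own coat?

44

By inclusion-exclusion, !5 = Σ (-1)^k · 5!/k! for k=0..5
= 5! - 5!/1! + 5!/2! - 5!/3! + 5!/4! - 5!/5!
= 120 - 120 + 60 - 20 + 5 - 1
= 44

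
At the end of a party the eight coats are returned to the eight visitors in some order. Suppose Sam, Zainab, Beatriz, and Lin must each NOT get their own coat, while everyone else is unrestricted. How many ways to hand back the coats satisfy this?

Inclusion-exclusion on the 4 forbidden self-matches:
Σ_{j=0}^{4} (-1)^j C(4,j)(8-j)!
= C(4,0)·8! - C(4,1)·7! + C(4,2)·6! - C(4,3)·5! + C(4,4)·4!
= 40320 - 20160 + 4320 - 480 + 24
= 24024

24024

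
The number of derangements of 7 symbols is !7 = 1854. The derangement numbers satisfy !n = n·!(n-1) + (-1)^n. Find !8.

!8 = 8·1854 + 1 = 14833.

14833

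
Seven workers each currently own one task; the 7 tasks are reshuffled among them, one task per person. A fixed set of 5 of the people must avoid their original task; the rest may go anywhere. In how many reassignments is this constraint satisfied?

2428

Let A_j be the event that the j-th constrained one is fixed. By inclusion-exclusion over the 5 events:
Σ_{j=0}^{5} (-1)^j C(5,j)(7-j)!
= C(5,0)·7! - C(5,1)·6! + C(5,2)·5! - C(5,3)·4! + C(5,4)·3! - C(5,5)·2!
= 5040 - 3600 + 1200 - 240 + 30 - 2
= 2428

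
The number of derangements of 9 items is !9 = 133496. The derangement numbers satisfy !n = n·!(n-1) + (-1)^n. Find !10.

1334961

!10 = 10·133496 + 1 = 1334961.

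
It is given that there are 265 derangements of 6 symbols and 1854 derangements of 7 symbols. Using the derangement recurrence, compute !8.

14833

!8 = (8-1)·(!7 + !6) = 7·(1854 + 265) = 7·2119 = 14833.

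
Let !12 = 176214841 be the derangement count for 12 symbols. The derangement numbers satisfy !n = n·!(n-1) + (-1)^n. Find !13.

!13 = 13·176214841 - 1 = 2290792932.

2290792932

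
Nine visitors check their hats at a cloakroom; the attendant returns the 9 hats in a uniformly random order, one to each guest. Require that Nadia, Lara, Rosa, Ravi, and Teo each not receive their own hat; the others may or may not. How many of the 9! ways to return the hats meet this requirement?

Inclusion-exclusion on the 5 forbidden self-matches:
Σ_{j=0}^{5} (-1)^j C(5,j)(9-j)!
= C(5,0)·9! - C(5,1)·8! + C(5,2)·7! - C(5,3)·6! + C(5,4)·5! - C(5,5)·4!
= 362880 - 201600 + 50400 - 7200 + 600 - 24
= 205056

205056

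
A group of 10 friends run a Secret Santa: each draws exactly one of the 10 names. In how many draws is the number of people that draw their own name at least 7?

286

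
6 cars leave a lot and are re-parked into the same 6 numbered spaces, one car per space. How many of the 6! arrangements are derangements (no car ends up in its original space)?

265

The number of derangements of 6 is !6 = Σ_{k=0}^{6} (-1)^k·6!/k!
= 6! - 6!/1! + 6!/2! - 6!/3! + 6!/4! - 6!/5! + 6!/6!
= 720 - 720 + 360 - 120 + 30 - 6 + 1
= 265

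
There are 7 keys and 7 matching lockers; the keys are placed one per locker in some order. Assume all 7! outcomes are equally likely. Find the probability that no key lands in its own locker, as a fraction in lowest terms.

Favorable outcomes: !7 = 1854.
Total outcomes: 7! = 5040.
Probability = 1854/5040 = 103/280.

103/280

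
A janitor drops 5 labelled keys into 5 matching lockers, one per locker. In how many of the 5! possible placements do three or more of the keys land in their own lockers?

11

# with exactly i fixed is C(5,i)·!(5-i); sum over i=3..5:
  i=3: C(5,3)·!2 = 10·1 = 10
  i=4: C(5,4)·!1 = 5·0 = 0
  i=5: C(5,5)·!0 = 1·1 = 1
Total = 11.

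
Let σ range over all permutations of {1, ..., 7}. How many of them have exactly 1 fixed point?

1855

Choose which one of the 7 is fixed: C(7,1) = 7.
The remaining 6 must be deranged: !6 = 265.
Total: 7 × 265 = 1855.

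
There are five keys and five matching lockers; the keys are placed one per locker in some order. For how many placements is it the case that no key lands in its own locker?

44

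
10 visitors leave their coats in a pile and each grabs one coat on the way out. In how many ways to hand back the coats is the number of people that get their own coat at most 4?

3615536

Sum C(10,i)·!(10-i) for i = 0..4:
  i=0: C(10,0)·!10 = 1·1334961 = 1334961
  i=1: C(10,1)·!9 = 10·133496 = 1334960
  i=2: C(10,2)·!8 = 45·14833 = 667485
  i=3: C(10,3)·!7 = 120·1854 = 222480
  i=4: C(10,4)·!6 = 210·265 = 55650
Total = 3615536.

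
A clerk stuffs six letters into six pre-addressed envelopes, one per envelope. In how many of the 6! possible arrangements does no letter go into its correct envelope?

265

Use !n = (n-1)(!(n-1) + !(n-2)).
!6 = 5·(44 + 9) = 5·53 = 265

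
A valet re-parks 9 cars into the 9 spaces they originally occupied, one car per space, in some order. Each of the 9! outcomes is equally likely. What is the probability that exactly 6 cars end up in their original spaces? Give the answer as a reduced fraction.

Favorable outcomes: C(9,6)·!3 = 84·2 = 168.
Total outcomes: 9! = 362880.
Probability = 168/362880 = 1/2160.

1/2160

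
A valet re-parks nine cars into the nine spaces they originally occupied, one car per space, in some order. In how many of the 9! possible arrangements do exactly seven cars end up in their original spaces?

Pick the 7 fixed positions: C(9,7) = 36 ways.
The remaining 2 must be deranged: !2 = 1.
Total: 36 × 1 = 36.

36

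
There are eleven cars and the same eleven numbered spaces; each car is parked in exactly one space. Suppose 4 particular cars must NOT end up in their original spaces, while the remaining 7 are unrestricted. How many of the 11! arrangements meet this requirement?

27422640

Inclusion-exclusion on the 4 forbidden self-matches:
Σ_{j=0}^{4} (-1)^j C(4,j)(11-j)!
= C(4,0)·11! - C(4,1)·10! + C(4,2)·9! - C(4,3)·8! + C(4,4)·7!
= 39916800 - 14515200 + 2177280 - 161280 + 5040
= 27422640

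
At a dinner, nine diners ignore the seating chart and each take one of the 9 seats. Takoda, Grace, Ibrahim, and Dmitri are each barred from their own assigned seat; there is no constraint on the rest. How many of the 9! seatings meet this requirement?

Inclusion-exclusion on the 4 forbidden self-matches:
Σ_{j=0}^{4} (-1)^j C(4,j)(9-j)!
= C(4,0)·9! - C(4,1)·8! + C(4,2)·7! - C(4,3)·6! + C(4,4)·5!
= 362880 - 161280 + 30240 - 2880 + 120
= 229080

229080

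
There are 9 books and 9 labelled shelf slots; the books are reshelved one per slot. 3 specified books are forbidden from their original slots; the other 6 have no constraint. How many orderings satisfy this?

256320

Inclusion-exclusion on the 3 forbidden self-matches:
Σ_{j=0}^{3} (-1)^j C(3,j)(9-j)!
= C(3,0)·9! - C(3,1)·8! + C(3,2)·7! - C(3,3)·6!
= 362880 - 120960 + 15120 - 720
= 256320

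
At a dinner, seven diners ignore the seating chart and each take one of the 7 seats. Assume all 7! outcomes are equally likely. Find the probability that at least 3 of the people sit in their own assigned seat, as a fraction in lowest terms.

Favorable outcomes: Σ_{i≥3} C(7,i)·!(7-i) = 35·9 + 35·2 + 21·1 + 7·0 + 1·1 = 407.
Total outcomes: 7! = 5040.
Probability = 407/5040 = 407/5040.

407/5040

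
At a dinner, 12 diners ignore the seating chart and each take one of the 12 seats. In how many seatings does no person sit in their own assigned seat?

176214841

Recurrence: !12 = 11·(!11 + !10).
!12 = 11·(14684570 + 1334961) = 11·16019531 = 176214841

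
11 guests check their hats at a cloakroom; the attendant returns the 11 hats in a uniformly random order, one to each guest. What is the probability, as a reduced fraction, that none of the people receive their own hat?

1468457/3991680

Favorable outcomes: !11 = 14684570.
Total outcomes: 11! = 39916800.
Probability = 14684570/39916800 = 1468457/3991680.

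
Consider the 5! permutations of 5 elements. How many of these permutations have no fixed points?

The subfactorial !5 = [5!/e] (nearest integer).
5! = 120, and 120/e ≈ 44.15, so !5 = 44.

44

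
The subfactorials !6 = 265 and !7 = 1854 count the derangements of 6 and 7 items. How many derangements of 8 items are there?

!8 = (8-1)·(!7 + !6) = 7·(1854 + 265) = 7·2119 = 14833.

14833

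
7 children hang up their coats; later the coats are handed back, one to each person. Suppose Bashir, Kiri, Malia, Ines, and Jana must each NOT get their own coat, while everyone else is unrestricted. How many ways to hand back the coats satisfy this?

Let A_j be the event that the j-th constrained one is fixed. By inclusion-exclusion over the 5 events:
Σ_{j=0}^{5} (-1)^j C(5,j)(7-j)!
= C(5,0)·7! - C(5,1)·6! + C(5,2)·5! - C(5,3)·4! + C(5,4)·3! - C(5,5)·2!
= 5040 - 3600 + 1200 - 240 + 30 - 2
= 2428

2428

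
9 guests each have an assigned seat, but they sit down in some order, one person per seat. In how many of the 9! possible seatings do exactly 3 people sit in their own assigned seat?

22260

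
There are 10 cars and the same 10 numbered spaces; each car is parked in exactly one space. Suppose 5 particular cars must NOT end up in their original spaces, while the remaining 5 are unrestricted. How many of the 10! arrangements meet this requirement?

2170680

Inclusion-exclusion on the 5 forbidden self-matches:
Σ_{j=0}^{5} (-1)^j C(5,j)(10-j)!
= C(5,0)·10! - C(5,1)·9! + C(5,2)·8! - C(5,3)·7! + C(5,4)·6! - C(5,5)·5!
= 3628800 - 1814400 + 403200 - 50400 + 3600 - 120
= 2170680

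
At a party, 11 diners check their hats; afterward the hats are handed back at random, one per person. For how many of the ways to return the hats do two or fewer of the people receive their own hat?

# with exactly i fixed is C(11,i)·!(11-i); sum over i=0..2:
  i=0: C(11,0)·!11 = 1·14684570 = 14684570
  i=1: C(11,1)·!10 = 11·1334961 = 14684571
  i=2: C(11,2)·!9 = 55·133496 = 7342280
Total = 36711421.

36711421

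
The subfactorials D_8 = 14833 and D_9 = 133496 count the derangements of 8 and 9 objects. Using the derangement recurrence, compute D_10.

1334961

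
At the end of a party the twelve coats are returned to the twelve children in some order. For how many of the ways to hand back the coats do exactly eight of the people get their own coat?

Choose which 8 of the 12 are fixed: C(12,8) = 495.
The other 4 form a derangement: !4 = 9.
Total: 495 × 9 = 4455.

4455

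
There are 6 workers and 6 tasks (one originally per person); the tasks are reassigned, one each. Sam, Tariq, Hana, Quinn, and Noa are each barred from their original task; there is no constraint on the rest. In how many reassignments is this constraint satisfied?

309

Inclusion-exclusion on the 5 forbidden self-matches:
Σ_{j=0}^{5} (-1)^j C(5,j)(6-j)!
= C(5,0)·6! - C(5,1)·5! + C(5,2)·4! - C(5,3)·3! + C(5,4)·2! - C(5,5)·1!
= 720 - 600 + 240 - 60 + 10 - 1
= 309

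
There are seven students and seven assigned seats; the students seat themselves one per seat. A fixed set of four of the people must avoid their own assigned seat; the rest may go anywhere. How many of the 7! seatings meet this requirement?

2790

Inclusion-exclusion on the 4 forbidden self-matches:
Σ_{j=0}^{4} (-1)^j C(4,j)(7-j)!
= C(4,0)·7! - C(4,1)·6! + C(4,2)·5! - C(4,3)·4! + C(4,4)·3!
= 5040 - 2880 + 720 - 96 + 6
= 2790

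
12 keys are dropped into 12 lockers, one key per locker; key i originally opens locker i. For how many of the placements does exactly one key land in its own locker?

176214840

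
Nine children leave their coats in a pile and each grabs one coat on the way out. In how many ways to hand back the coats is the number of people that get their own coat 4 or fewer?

# with exactly i fixed is C(9,i)·!(9-i); sum over i=0..4:
  i=0: C(9,0)·!9 = 1·133496 = 133496
  i=1: C(9,1)·!8 = 9·14833 = 133497
  i=2: C(9,2)·!7 = 36·1854 = 66744
  i=3: C(9,3)·!6 = 84·265 = 22260
  i=4: C(9,4)·!5 = 126·44 = 5544
Total = 361541.

361541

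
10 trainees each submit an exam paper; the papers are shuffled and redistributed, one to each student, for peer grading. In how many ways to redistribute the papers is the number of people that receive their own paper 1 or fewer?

2669921

Sum C(10,i)·!(10-i) for i = 0..1:
  i=0: C(10,0)·!10 = 1·1334961 = 1334961
  i=1: C(10,1)·!9 = 10·133496 = 1334960
Total = 2669921.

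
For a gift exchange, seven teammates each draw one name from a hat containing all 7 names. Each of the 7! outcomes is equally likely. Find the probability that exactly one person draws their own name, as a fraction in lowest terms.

53/144

Favorable outcomes: C(7,1)·!6 = 7·265 = 1855.
Total outcomes: 7! = 5040.
Probability = 1855/5040 = 53/144.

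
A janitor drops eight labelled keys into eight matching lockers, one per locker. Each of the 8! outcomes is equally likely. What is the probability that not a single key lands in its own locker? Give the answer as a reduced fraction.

2119/5760

Favorable outcomes: !8 = 14833.
Total outcomes: 8! = 40320.
Probability = 14833/40320 = 2119/5760.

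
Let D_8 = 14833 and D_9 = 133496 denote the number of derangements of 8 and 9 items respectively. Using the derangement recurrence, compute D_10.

1334961

D_10 = (10-1)·(D_9 + D_8) = 9·(133496 + 14833) = 9·148329 = 1334961.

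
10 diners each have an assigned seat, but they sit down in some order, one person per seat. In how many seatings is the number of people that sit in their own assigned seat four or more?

# with exactly i fixed is C(10,i)·!(10-i); sum over i=4..10:
  i=4: C(10,4)·!6 = 210·265 = 55650
  i=5: C(10,5)·!5 = 252·44 = 11088
  i=6: C(10,6)·!4 = 210·9 = 1890
  i=7: C(10,7)·!3 = 120·2 = 240
  i=8: C(10,8)·!2 = 45·1 = 45
  i=9: C(10,9)·!1 = 10·0 = 0
  i=10: C(10,10)·!0 = 1·1 = 1
Total = 68914.

68914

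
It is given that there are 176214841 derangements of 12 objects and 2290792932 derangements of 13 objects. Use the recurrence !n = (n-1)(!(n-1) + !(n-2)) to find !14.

!14 = (14-1)·(!13 + !12) = 13·(2290792932 + 176214841) = 13·2467007773 = 32071101049.

32071101049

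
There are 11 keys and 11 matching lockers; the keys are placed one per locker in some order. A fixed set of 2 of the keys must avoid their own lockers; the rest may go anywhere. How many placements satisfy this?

33022080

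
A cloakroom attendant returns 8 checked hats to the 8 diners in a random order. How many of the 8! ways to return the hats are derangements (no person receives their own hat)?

14833

By inclusion-exclusion, !8 = Σ (-1)^k · 8!/k! for k=0..8
= 8! - 8!/1! + 8!/2! - 8!/3! + 8!/4! - 8!/5! + 8!/6! - 8!/7! + 8!/8!
= 40320 - 40320 + 20160 - 6720 + 1680 - 336 + 56 - 8 + 1
= 14833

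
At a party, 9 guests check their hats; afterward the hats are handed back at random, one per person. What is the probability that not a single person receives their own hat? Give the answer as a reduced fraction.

16687/45360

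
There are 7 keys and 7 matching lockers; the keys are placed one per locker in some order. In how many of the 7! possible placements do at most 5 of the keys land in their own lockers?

# with exactly i fixed is C(7,i)·!(7-i); sum over i=0..5:
  i=0: C(7,0)·!7 = 1·1854 = 1854
  i=1: C(7,1)·!6 = 7·265 = 1855
  i=2: C(7,2)·!5 = 21·44 = 924
  i=3: C(7,3)·!4 = 35·9 = 315
  i=4: C(7,4)·!3 = 35·2 = 70
  i=5: C(7,5)·!2 = 21·1 = 21
Total = 5039.

5039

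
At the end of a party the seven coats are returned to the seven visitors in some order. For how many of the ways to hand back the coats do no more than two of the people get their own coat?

4633

Sum C(7,i)·!(7-i) for i = 0..2:
  i=0: C(7,0)·!7 = 1·1854 = 1854
  i=1: C(7,1)·!6 = 7·265 = 1855
  i=2: C(7,2)·!5 = 21·44 = 924
Total = 4633.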